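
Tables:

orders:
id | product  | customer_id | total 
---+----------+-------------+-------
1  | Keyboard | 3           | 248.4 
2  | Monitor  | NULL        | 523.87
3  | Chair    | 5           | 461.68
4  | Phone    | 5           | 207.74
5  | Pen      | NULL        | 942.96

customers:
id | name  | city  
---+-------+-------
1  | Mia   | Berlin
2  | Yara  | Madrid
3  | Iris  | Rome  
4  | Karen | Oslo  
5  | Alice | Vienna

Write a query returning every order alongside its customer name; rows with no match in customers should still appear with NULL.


LEFT JOIN keeps every row from orders (the left table); where customer_id has no match in customers, the customer columns become NULL. Walk through each order:
  - order 1 (Keyboard): customer_id=3 -> matches Iris
  - order 2 (Monitor): customer_id=NULL, no match -> kept with NULL
  - order 3 (Chair): customer_id=5 -> matches Alice
  - order 4 (Phone): customer_id=5 -> matches Alice
  - order 5 (Pen): customer_id=NULL, no match -> kept with NULL
All 5 rows appear; 2 have NULL customer.

SQL:
SELECT a.product, b.name AS customer
FROM orders a
LEFT JOIN customers b ON a.customer_id = b.id

Result:
product  | customer
---------+---------
Keyboard | Iris    
Monitor  | NULL    
Chair    | Alice   
Phone    | Alice   
Pen      | NULL    


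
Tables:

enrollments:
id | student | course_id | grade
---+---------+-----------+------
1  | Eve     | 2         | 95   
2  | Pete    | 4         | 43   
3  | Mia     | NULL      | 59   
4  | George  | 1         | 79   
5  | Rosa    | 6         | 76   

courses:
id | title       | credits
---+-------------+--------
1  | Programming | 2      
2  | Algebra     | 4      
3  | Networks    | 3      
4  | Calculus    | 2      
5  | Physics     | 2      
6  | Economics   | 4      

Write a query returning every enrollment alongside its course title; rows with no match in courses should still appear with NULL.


LEFT JOIN keeps every row from enrollments (the left table); where course_id has no match in courses, the course columns become NULL. Walk through each enrollment:
  - enrollment 1 (Eve): course_id=2 -> matches Algebra
  - enrollment 2 (Pete): course_id=4 -> matches Calculus
  - enrollment 3 (Mia): course_id=NULL, no match -> kept with NULL
  - enrollment 4 (George): course_id=1 -> matches Programming
  - enrollment 5 (Rosa): course_id=6 -> matches Economics
All 5 rows appear; 1 has NULL course.

SQL:
SELECT a.student, b.title AS course
FROM enrollments a
LEFT JOIN courses b ON a.course_id = b.id

Result:
student | course     
--------+------------
Eve     | Algebra    
Pete    | Calculus   
Mia     | NULL       
George  | Programming
Rosa    | Economics  


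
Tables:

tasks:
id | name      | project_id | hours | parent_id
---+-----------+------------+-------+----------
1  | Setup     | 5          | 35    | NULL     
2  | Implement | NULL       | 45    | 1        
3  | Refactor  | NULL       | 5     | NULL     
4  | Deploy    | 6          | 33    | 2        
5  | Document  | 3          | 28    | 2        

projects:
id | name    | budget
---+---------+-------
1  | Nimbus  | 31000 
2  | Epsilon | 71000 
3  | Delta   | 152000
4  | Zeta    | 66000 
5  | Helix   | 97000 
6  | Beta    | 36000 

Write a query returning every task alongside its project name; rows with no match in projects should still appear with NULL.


LEFT JOIN keeps every row from tasks (the left table); where project_id has no match in projects, the project columns become NULL. Walk through each task:
  - task 1 (Setup): project_id=5 -> matches Helix
  - task 2 (Implement): project_id=NULL, no match -> kept with NULL
  - task 3 (Refactor): project_id=NULL, no match -> kept with NULL
  - task 4 (Deploy): project_id=6 -> matches Beta
  - task 5 (Document): project_id=3 -> matches Delta
All 5 rows appear; 2 have NULL project.

SQL:
SELECT a.name, b.name AS project
FROM tasks a
LEFT JOIN projects b ON a.project_id = b.id

Result:
name      | project
----------+--------
Setup     | Helix  
Implement | NULL   
Refactor  | NULL   
Deploy    | Beta   
Document  | Delta  


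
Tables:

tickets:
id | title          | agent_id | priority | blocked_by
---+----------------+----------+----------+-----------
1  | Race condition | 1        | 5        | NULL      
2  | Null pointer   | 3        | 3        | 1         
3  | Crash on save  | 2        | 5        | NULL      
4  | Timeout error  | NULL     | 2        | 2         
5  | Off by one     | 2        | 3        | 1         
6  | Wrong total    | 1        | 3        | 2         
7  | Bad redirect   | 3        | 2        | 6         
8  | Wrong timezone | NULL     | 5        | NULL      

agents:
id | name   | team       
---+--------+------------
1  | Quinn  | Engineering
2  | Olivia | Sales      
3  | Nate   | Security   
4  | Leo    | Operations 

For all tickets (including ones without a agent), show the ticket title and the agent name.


LEFT JOIN keeps every row from tickets (the left table); where agent_id has no match in agents, the agent columns become NULL. Walk through each ticket:
  - ticket 1 (Race condition): agent_id=1 -> matches Quinn
  - ticket 2 (Null pointer): agent_id=3 -> matches Nate
  - ticket 3 (Crash on save): agent_id=2 -> matches Olivia
  - ticket 4 (Timeout error): agent_id=NULL, no match -> kept with NULL
  - ticket 5 (Off by one): agent_id=2 -> matches Olivia
  - ticket 6 (Wrong total): agent_id=1 -> matches Quinn
  - ticket 7 (Bad redirect): agent_id=3 -> matches Nate
  - ticket 8 (Wrong timezone): agent_id=NULL, no match -> kept with NULL
All 8 rows appear; 2 have NULL agent.

SQL:
SELECT a.title, b.name AS agent
FROM tickets a
LEFT JOIN agents b ON a.agent_id = b.id

Result:
title          | agent 
---------------+-------
Race condition | Quinn 
Null pointer   | Nate  
Crash on save  | Olivia
Timeout error  | NULL  
Off by one     | Olivia
Wrong total    | Quinn 
Bad redirect   | Nate  
Wrong timezone | NULL  


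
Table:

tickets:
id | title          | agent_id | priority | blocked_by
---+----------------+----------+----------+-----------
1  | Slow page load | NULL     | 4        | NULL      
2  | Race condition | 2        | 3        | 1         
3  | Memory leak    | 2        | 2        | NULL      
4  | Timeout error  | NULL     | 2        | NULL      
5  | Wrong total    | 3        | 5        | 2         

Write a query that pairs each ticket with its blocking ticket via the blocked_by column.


This is a self-join: tickets is joined to a second copy of itself, matching each row's blocked_by to another row's id. Use LEFT JOIN so rows with blocked_by=NULL are kept.
  - ticket 1 (Slow page load): blocked_by=NULL -> NULL
  - ticket 2 (Race condition): blocked_by=1 -> Slow page load
  - ticket 3 (Memory leak): blocked_by=NULL -> NULL
  - ticket 4 (Timeout error): blocked_by=NULL -> NULL
  - ticket 5 (Wrong total): blocked_by=2 -> Race condition

SQL:
SELECT a.title AS item, b.title AS blocked_by
FROM tickets a
LEFT JOIN tickets b ON a.blocked_by = b.id

Result:
item           | blocked_by    
---------------+---------------
Slow page load | NULL          
Race condition | Slow page load
Memory leak    | NULL          
Timeout error  | NULL          
Wrong total    | Race condition


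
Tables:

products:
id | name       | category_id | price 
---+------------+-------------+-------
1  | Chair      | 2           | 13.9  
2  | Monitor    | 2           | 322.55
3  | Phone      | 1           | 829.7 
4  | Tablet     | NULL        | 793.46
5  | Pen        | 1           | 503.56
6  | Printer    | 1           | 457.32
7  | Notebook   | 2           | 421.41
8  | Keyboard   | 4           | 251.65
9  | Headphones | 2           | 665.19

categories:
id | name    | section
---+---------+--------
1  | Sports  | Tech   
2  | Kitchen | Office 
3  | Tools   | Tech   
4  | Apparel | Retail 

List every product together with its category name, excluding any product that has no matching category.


INNER JOIN keeps only products rows whose category_id matches an id in categories. Walk through each product:
  - product 1 (Chair): category_id=2 -> matches Kitchen
  - product 2 (Monitor): category_id=2 -> matches Kitchen
  - product 3 (Phone): category_id=1 -> matches Sports
  - product 4 (Tablet): category_id=NULL, no match -> dropped
  - product 5 (Pen): category_id=1 -> matches Sports
  - product 6 (Printer): category_id=1 -> matches Sports
  - product 7 (Notebook): category_id=2 -> matches Kitchen
  - product 8 (Keyboard): category_id=4 -> matches Apparel
  - product 9 (Headphones): category_id=2 -> matches Kitchen
So 1 of 9 rows is dropped.

SQL:
SELECT a.name, b.name AS category
FROM products a
INNER JOIN categories b ON a.category_id = b.id

Result:
name       | category
-----------+---------
Chair      | Kitchen 
Monitor    | Kitchen 
Phone      | Sports  
Pen        | Sports  
Printer    | Sports  
Notebook   | Kitchen 
Keyboard   | Apparel 
Headphones | Kitchen 


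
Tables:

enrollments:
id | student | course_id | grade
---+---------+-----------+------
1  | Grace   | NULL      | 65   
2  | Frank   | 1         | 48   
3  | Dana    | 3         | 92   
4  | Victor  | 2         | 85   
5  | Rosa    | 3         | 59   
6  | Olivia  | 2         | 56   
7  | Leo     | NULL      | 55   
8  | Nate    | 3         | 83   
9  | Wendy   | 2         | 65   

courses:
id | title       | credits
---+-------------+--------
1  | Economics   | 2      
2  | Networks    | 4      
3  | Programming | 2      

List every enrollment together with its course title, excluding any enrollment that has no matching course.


INNER JOIN keeps only enrollments rows whose course_id matches an id in courses. Walk through each enrollment:
  - enrollment 1 (Grace): course_id=NULL, no match -> dropped
  - enrollment 2 (Frank): course_id=1 -> matches Economics
  - enrollment 3 (Dana): course_id=3 -> matches Programming
  - enrollment 4 (Victor): course_id=2 -> matches Networks
  - enrollment 5 (Rosa): course_id=3 -> matches Programming
  - enrollment 6 (Olivia): course_id=2 -> matches Networks
  - enrollment 7 (Leo): course_id=NULL, no match -> dropped
  - enrollment 8 (Nate): course_id=3 -> matches Programming
  - enrollment 9 (Wendy): course_id=2 -> matches Networks
So 2 of 9 rows are dropped.

SQL:
SELECT a.student, b.title AS course
FROM enrollments a
INNER JOIN courses b ON a.course_id = b.id

Result:
student | course     
--------+------------
Frank   | Economics  
Dana    | Programming
Victor  | Networks   
Rosa    | Programming
Olivia  | Networks   
Nate    | Programming
Wendy   | Networks   


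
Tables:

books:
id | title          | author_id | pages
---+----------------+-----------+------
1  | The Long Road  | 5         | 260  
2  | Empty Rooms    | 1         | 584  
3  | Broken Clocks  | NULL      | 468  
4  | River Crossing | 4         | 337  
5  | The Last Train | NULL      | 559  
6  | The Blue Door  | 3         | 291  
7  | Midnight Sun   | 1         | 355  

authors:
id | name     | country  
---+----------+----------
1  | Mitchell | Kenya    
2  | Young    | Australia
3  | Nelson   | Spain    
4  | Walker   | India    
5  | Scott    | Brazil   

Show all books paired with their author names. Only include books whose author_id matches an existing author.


INNER JOIN keeps only books rows whose author_id matches an id in authors. Walk through each book:
  - book 1 (The Long Road): author_id=5 -> matches Scott
  - book 2 (Empty Rooms): author_id=1 -> matches Mitchell
  - book 3 (Broken Clocks): author_id=NULL, no match -> dropped
  - book 4 (River Crossing): author_id=4 -> matches Walker
  - book 5 (The Last Train): author_id=NULL, no match -> dropped
  - book 6 (The Blue Door): author_id=3 -> matches Nelson
  - book 7 (Midnight Sun): author_id=1 -> matches Mitchell
So 2 of 7 rows are dropped.

SQL:
SELECT a.title, b.name AS author
FROM books a
INNER JOIN authors b ON a.author_id = b.id

Result:
title          | author  
---------------+---------
The Long Road  | Scott   
Empty Rooms    | Mitchell
River Crossing | Walker  
The Blue Door  | Nelson  
Midnight Sun   | Mitchell


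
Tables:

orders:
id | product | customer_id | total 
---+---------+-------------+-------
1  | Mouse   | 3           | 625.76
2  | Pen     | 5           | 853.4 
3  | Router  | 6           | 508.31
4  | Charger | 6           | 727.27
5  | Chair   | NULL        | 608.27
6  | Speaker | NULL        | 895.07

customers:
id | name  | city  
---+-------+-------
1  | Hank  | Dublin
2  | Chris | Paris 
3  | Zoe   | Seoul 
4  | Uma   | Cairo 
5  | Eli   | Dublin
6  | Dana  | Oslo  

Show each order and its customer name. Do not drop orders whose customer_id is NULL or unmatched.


LEFT JOIN keeps every row from orders (the left table); where customer_id has no match in customers, the customer columns become NULL. Walk through each order:
  - order 1 (Mouse): customer_id=3 -> matches Zoe
  - order 2 (Pen): customer_id=5 -> matches Eli
  - order 3 (Router): customer_id=6 -> matches Dana
  - order 4 (Charger): customer_id=6 -> matches Dana
  - order 5 (Chair): customer_id=NULL, no match -> kept with NULL
  - order 6 (Speaker): customer_id=NULL, no match -> kept with NULL
All 6 rows appear; 2 have NULL customer.

SQL:
SELECT a.product, b.name AS customer
FROM orders a
LEFT JOIN customers b ON a.customer_id = b.id

Result:
product | customer
--------+---------
Mouse   | Zoe     
Pen     | Eli     
Router  | Dana    
Charger | Dana    
Chair   | NULL    
Speaker | NULL    


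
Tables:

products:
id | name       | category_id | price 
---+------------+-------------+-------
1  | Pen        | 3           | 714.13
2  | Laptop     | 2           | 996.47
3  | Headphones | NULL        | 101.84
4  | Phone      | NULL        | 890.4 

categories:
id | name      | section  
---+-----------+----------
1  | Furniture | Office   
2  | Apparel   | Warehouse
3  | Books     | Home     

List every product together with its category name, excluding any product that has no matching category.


INNER JOIN keeps only products rows whose category_id matches an id in categories. Walk through each product:
  - product 1 (Pen): category_id=3 -> matches Books
  - product 2 (Laptop): category_id=2 -> matches Apparel
  - product 3 (Headphones): category_id=NULL, no match -> dropped
  - product 4 (Phone): category_id=NULL, no match -> dropped
So 2 of 4 rows are dropped.

SQL:
SELECT a.name, b.name AS category
FROM products a
INNER JOIN categories b ON a.category_id = b.id

Result:
name   | category
-------+---------
Pen    | Books   
Laptop | Apparel 


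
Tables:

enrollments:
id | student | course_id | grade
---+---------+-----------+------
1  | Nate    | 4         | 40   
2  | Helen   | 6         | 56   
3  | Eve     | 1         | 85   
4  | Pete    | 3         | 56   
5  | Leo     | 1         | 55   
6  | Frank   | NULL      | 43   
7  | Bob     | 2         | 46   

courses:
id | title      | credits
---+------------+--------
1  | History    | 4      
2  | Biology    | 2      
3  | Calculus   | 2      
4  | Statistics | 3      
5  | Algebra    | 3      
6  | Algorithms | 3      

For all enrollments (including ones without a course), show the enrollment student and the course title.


LEFT JOIN keeps every row from enrollments (the left table); where course_id has no match in courses, the course columns become NULL. Walk through each enrollment:
  - enrollment 1 (Nate): course_id=4 -> matches Statistics
  - enrollment 2 (Helen): course_id=6 -> matches Algorithms
  - enrollment 3 (Eve): course_id=1 -> matches History
  - enrollment 4 (Pete): course_id=3 -> matches Calculus
  - enrollment 5 (Leo): course_id=1 -> matches History
  - enrollment 6 (Frank): course_id=NULL, no match -> kept with NULL
  - enrollment 7 (Bob): course_id=2 -> matches Biology
All 7 rows appear; 1 has NULL course.

SQL:
SELECT a.student, b.title AS course
FROM enrollments a
LEFT JOIN courses b ON a.course_id = b.id

Result:
student | course    
--------+-----------
Nate    | Statistics
Helen   | Algorithms
Eve     | History   
Pete    | Calculus  
Leo     | History   
Frank   | NULL      
Bob     | Biology   


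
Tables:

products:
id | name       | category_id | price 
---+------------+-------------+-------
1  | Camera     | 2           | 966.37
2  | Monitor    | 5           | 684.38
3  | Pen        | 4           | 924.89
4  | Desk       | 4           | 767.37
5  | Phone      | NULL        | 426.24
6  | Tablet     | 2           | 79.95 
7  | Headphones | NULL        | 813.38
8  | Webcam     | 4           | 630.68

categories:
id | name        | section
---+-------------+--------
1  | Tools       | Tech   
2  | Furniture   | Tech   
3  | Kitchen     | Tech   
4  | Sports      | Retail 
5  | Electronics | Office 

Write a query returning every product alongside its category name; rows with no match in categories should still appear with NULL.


LEFT JOIN keeps every row from products (the left table); where category_id has no match in categories, the category columns become NULL. Walk through each product:
  - product 1 (Camera): category_id=2 -> matches Furniture
  - product 2 (Monitor): category_id=5 -> matches Electronics
  - product 3 (Pen): category_id=4 -> matches Sports
  - product 4 (Desk): category_id=4 -> matches Sports
  - product 5 (Phone): category_id=NULL, no match -> kept with NULL
  - product 6 (Tablet): category_id=2 -> matches Furniture
  - product 7 (Headphones): category_id=NULL, no match -> kept with NULL
  - product 8 (Webcam): category_id=4 -> matches Sports
All 8 rows appear; 2 have NULL category.

SQL:
SELECT a.name, b.name AS category
FROM products a
LEFT JOIN categories b ON a.category_id = b.id

Result:
name       | category   
-----------+------------
Camera     | Furniture  
Monitor    | Electronics
Pen        | Sports     
Desk       | Sports     
Phone      | NULL       
Tablet     | Furniture  
Headphones | NULL       
Webcam     | Sports     


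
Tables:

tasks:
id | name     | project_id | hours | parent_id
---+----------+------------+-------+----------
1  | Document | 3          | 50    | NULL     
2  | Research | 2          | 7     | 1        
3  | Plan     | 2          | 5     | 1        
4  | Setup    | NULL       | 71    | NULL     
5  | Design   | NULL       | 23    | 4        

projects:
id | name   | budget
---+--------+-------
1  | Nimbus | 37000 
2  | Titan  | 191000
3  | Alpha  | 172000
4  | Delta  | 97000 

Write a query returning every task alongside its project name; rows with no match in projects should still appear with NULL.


LEFT JOIN keeps every row from tasks (the left table); where project_id has no match in projects, the project columns become NULL. Walk through each task:
  - task 1 (Document): project_id=3 -> matches Alpha
  - task 2 (Research): project_id=2 -> matches Titan
  - task 3 (Plan): project_id=2 -> matches Titan
  - task 4 (Setup): project_id=NULL, no match -> kept with NULL
  - task 5 (Design): project_id=NULL, no match -> kept with NULL
All 5 rows appear; 2 have NULL project.

SQL:
SELECT a.name, b.name AS project
FROM tasks a
LEFT JOIN projects b ON a.project_id = b.id

Result:
name     | project
---------+--------
Document | Alpha  
Research | Titan  
Plan     | Titan  
Setup    | NULL   
Design   | NULL   


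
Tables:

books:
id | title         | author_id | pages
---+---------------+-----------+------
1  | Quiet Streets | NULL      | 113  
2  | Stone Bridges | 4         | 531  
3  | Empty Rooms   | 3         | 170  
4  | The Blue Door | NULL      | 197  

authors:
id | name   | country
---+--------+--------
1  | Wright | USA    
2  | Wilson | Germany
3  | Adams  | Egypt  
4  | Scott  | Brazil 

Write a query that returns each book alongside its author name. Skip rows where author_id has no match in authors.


INNER JOIN keeps only books rows whose author_id matches an id in authors. Walk through each book:
  - book 1 (Quiet Streets): author_id=NULL, no match -> dropped
  - book 2 (Stone Bridges): author_id=4 -> matches Scott
  - book 3 (Empty Rooms): author_id=3 -> matches Adams
  - book 4 (The Blue Door): author_id=NULL, no match -> dropped
So 2 of 4 rows are dropped.

SQL:
SELECT a.title, b.name AS author
FROM books a
INNER JOIN authors b ON a.author_id = b.id

Result:
title         | author
--------------+-------
Stone Bridges | Scott 
Empty Rooms   | Adams 


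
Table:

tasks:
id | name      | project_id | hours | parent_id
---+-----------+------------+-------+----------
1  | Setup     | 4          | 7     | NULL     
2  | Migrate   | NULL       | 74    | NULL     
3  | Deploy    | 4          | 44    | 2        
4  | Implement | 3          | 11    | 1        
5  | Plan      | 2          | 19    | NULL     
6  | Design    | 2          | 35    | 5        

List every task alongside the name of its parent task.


This is a self-join: tasks is joined to a second copy of itself, matching each row's parent_id to another row's id. Use LEFT JOIN so rows with parent_id=NULL are kept.
  - task 1 (Setup): parent_id=NULL -> NULL
  - task 2 (Migrate): parent_id=NULL -> NULL
  - task 3 (Deploy): parent_id=2 -> Migrate
  - task 4 (Implement): parent_id=1 -> Setup
  - task 5 (Plan): parent_id=NULL -> NULL
  - task 6 (Design): parent_id=5 -> Plan

SQL:
SELECT a.name AS item, b.name AS parent
FROM tasks a
LEFT JOIN tasks b ON a.parent_id = b.id

Result:
item      | parent 
----------+--------
Setup     | NULL   
Migrate   | NULL   
Deploy    | Migrate
Implement | Setup  
Plan      | NULL   
Design    | Plan   


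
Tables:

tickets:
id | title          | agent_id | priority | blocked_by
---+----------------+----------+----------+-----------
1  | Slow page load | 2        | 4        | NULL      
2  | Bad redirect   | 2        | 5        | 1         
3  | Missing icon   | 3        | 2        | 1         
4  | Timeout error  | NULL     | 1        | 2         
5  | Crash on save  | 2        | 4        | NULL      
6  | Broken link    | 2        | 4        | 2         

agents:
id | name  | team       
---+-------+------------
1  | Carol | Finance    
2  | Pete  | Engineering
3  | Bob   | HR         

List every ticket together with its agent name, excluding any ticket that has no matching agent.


INNER JOIN keeps only tickets rows whose agent_id matches an id in agents. Walk through each ticket:
  - ticket 1 (Slow page load): agent_id=2 -> matches Pete
  - ticket 2 (Bad redirect): agent_id=2 -> matches Pete
  - ticket 3 (Missing icon): agent_id=3 -> matches Bob
  - ticket 4 (Timeout error): agent_id=NULL, no match -> dropped
  - ticket 5 (Crash on save): agent_id=2 -> matches Pete
  - ticket 6 (Broken link): agent_id=2 -> matches Pete
So 1 of 6 rows is dropped.

SQL:
SELECT a.title, b.name AS agent
FROM tickets a
INNER JOIN agents b ON a.agent_id = b.id

Result:
title          | agent
---------------+------
Slow page load | Pete 
Bad redirect   | Pete 
Missing icon   | Bob  
Crash on save  | Pete 
Broken link    | Pete 


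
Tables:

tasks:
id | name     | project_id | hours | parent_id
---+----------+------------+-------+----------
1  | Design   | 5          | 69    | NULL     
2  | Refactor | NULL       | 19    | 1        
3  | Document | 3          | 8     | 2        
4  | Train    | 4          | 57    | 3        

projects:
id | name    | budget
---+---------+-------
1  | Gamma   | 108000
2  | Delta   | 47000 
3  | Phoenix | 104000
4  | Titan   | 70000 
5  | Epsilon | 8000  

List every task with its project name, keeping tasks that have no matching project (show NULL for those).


LEFT JOIN keeps every row from tasks (the left table); where project_id has no match in projects, the project columns become NULL. Walk through each task:
  - task 1 (Design): project_id=5 -> matches Epsilon
  - task 2 (Refactor): project_id=NULL, no match -> kept with NULL
  - task 3 (Document): project_id=3 -> matches Phoenix
  - task 4 (Train): project_id=4 -> matches Titan
All 4 rows appear; 1 has NULL project.

SQL:
SELECT a.name, b.name AS project
FROM tasks a
LEFT JOIN projects b ON a.project_id = b.id

Result:
name     | project
---------+--------
Design   | Epsilon
Refactor | NULL   
Document | Phoenix
Train    | Titan  


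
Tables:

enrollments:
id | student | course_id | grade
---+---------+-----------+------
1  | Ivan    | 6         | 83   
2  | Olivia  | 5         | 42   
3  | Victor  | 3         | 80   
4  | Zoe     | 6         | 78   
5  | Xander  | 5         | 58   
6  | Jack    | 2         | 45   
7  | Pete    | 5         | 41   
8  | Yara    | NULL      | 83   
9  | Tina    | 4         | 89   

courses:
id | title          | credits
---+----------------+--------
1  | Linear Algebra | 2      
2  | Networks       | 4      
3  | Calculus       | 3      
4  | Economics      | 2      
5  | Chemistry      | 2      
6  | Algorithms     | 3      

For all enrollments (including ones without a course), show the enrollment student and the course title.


LEFT JOIN keeps every row from enrollments (the left table); where course_id has no match in courses, the course columns become NULL. Walk through each enrollment:
  - enrollment 1 (Ivan): course_id=6 -> matches Algorithms
  - enrollment 2 (Olivia): course_id=5 -> matches Chemistry
  - enrollment 3 (Victor): course_id=3 -> matches Calculus
  - enrollment 4 (Zoe): course_id=6 -> matches Algorithms
  - enrollment 5 (Xander): course_id=5 -> matches Chemistry
  - enrollment 6 (Jack): course_id=2 -> matches Networks
  - enrollment 7 (Pete): course_id=5 -> matches Chemistry
  - enrollment 8 (Yara): course_id=NULL, no match -> kept with NULL
  - enrollment 9 (Tina): course_id=4 -> matches Economics
All 9 rows appear; 1 has NULL course.

SQL:
SELECT a.student, b.title AS course
FROM enrollments a
LEFT JOIN courses b ON a.course_id = b.id

Result:
student | course    
--------+-----------
Ivan    | Algorithms
Olivia  | Chemistry 
Victor  | Calculus  
Zoe     | Algorithms
Xander  | Chemistry 
Jack    | Networks  
Pete    | Chemistry 
Yara    | NULL      
Tina    | Economics 


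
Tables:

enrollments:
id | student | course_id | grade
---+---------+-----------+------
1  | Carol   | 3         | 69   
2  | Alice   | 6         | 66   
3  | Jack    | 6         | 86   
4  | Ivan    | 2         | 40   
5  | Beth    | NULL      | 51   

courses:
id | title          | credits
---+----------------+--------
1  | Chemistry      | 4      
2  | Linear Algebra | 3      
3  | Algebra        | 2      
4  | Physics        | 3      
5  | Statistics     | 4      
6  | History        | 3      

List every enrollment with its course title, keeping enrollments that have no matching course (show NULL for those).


LEFT JOIN keeps every row from enrollments (the left table); where course_id has no match in courses, the course columns become NULL. Walk through each enrollment:
  - enrollment 1 (Carol): course_id=3 -> matches Algebra
  - enrollment 2 (Alice): course_id=6 -> matches History
  - enrollment 3 (Jack): course_id=6 -> matches History
  - enrollment 4 (Ivan): course_id=2 -> matches Linear Algebra
  - enrollment 5 (Beth): course_id=NULL, no match -> kept with NULL
All 5 rows appear; 1 has NULL course.

SQL:
SELECT a.student, b.title AS course
FROM enrollments a
LEFT JOIN courses b ON a.course_id = b.id

Result:
student | course        
--------+---------------
Carol   | Algebra       
Alice   | History       
Jack    | History       
Ivan    | Linear Algebra
Beth    | NULL          


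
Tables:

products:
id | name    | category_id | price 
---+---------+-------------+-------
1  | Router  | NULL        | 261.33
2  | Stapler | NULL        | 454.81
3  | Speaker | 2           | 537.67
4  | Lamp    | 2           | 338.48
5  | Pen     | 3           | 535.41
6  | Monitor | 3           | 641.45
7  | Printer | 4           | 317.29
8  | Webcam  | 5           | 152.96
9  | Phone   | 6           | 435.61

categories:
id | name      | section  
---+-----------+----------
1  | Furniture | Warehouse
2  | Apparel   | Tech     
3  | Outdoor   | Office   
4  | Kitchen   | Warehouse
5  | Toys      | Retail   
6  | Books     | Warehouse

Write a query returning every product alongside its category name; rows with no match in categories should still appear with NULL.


LEFT JOIN keeps every row from products (the left table); where category_id has no match in categories, the category columns become NULL. Walk through each product:
  - product 1 (Router): category_id=NULL, no match -> kept with NULL
  - product 2 (Stapler): category_id=NULL, no match -> kept with NULL
  - product 3 (Speaker): category_id=2 -> matches Apparel
  - product 4 (Lamp): category_id=2 -> matches Apparel
  - product 5 (Pen): category_id=3 -> matches Outdoor
  - product 6 (Monitor): category_id=3 -> matches Outdoor
  - product 7 (Printer): category_id=4 -> matches Kitchen
  - product 8 (Webcam): category_id=5 -> matches Toys
  - product 9 (Phone): category_id=6 -> matches Books
All 9 rows appear; 2 have NULL category.

SQL:
SELECT a.name, b.name AS category
FROM products a
LEFT JOIN categories b ON a.category_id = b.id

Result:
name    | category
--------+---------
Router  | NULL    
Stapler | NULL    
Speaker | Apparel 
Lamp    | Apparel 
Pen     | Outdoor 
Monitor | Outdoor 
Printer | Kitchen 
Webcam  | Toys    
Phone   | Books   


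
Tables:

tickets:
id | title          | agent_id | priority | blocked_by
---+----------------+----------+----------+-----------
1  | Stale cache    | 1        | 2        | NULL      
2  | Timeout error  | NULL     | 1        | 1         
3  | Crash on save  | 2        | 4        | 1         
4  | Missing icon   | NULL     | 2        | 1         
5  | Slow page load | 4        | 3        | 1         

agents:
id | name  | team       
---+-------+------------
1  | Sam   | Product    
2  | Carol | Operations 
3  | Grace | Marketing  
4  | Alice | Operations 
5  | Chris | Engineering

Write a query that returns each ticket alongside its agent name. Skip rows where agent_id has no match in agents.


INNER JOIN keeps only tickets rows whose agent_id matches an id in agents. Walk through each ticket:
  - ticket 1 (Stale cache): agent_id=1 -> matches Sam
  - ticket 2 (Timeout error): agent_id=NULL, no match -> dropped
  - ticket 3 (Crash on save): agent_id=2 -> matches Carol
  - ticket 4 (Missing icon): agent_id=NULL, no match -> dropped
  - ticket 5 (Slow page load): agent_id=4 -> matches Alice
So 2 of 5 rows are dropped.

SQL:
SELECT a.title, b.name AS agent
FROM tickets a
INNER JOIN agents b ON a.agent_id = b.id

Result:
title          | agent
---------------+------
Stale cache    | Sam  
Crash on save  | Carol
Slow page load | Alice


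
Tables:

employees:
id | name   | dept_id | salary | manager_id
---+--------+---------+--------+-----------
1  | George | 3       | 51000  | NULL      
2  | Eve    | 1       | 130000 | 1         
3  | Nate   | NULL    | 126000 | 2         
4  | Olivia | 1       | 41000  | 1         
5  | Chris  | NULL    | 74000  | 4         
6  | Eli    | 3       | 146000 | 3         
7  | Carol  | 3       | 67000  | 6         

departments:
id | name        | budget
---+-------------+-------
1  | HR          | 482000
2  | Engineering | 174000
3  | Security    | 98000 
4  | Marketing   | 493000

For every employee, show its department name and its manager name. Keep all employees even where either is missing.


Two LEFT JOINs from the same base table employees: one to departments via dept_id, one to employees itself via manager_id. Both are LEFT so every employee is preserved.
Match against departments:
  - employee 1 (George): dept_id=3 -> matches Security
  - employee 2 (Eve): dept_id=1 -> matches HR
  - employee 3 (Nate): dept_id=NULL, no match -> kept with NULL
  - employee 4 (Olivia): dept_id=1 -> matches HR
  - employee 5 (Chris): dept_id=NULL, no match -> kept with NULL
  - employee 6 (Eli): dept_id=3 -> matches Security
  - employee 7 (Carol): dept_id=3 -> matches Security
Match against employees (self):
  - employee 1 (George): manager_id=NULL -> NULL
  - employee 2 (Eve): manager_id=1 -> George
  - employee 3 (Nate): manager_id=2 -> Eve
  - employee 4 (Olivia): manager_id=1 -> George
  - employee 5 (Chris): manager_id=4 -> Olivia
  - employee 6 (Eli): manager_id=3 -> Nate
  - employee 7 (Carol): manager_id=6 -> Eli

SQL:
SELECT a.name, b.name AS department, c.name AS manager
FROM employees a
LEFT JOIN departments b ON a.dept_id = b.id
LEFT JOIN employees c ON a.manager_id = c.id

Result:
name   | department | manager
-------+------------+--------
George | Security   | NULL   
Eve    | HR         | George 
Nate   | NULL       | Eve    
Olivia | HR         | George 
Chris  | NULL       | Olivia 
Eli    | Security   | Nate   
Carol  | Security   | Eli    


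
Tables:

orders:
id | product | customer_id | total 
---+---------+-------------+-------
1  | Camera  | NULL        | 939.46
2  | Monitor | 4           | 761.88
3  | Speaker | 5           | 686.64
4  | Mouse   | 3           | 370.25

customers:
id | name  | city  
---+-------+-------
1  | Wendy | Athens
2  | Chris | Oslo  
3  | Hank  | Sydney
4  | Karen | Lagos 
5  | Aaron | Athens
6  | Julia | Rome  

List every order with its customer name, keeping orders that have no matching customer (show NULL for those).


LEFT JOIN keeps every row from orders (the left table); where customer_id has no match in customers, the customer columns become NULL. Walk through each order:
  - order 1 (Camera): customer_id=NULL, no match -> kept with NULL
  - order 2 (Monitor): customer_id=4 -> matches Karen
  - order 3 (Speaker): customer_id=5 -> matches Aaron
  - order 4 (Mouse): customer_id=3 -> matches Hank
All 4 rows appear; 1 has NULL customer.

SQL:
SELECT a.product, b.name AS customer
FROM orders a
LEFT JOIN customers b ON a.customer_id = b.id

Result:
product | customer
--------+---------
Camera  | NULL    
Monitor | Karen   
Speaker | Aaron   
Mouse   | Hank    


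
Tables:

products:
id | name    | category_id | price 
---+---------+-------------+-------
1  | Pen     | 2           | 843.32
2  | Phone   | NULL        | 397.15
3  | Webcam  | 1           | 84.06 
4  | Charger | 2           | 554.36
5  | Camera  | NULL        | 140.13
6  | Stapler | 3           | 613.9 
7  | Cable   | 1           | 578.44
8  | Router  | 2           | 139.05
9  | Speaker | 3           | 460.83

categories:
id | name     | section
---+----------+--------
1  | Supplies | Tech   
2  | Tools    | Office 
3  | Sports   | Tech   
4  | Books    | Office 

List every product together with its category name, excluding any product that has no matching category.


INNER JOIN keeps only products rows whose category_id matches an id in categories. Walk through each product:
  - product 1 (Pen): category_id=2 -> matches Tools
  - product 2 (Phone): category_id=NULL, no match -> dropped
  - product 3 (Webcam): category_id=1 -> matches Supplies
  - product 4 (Charger): category_id=2 -> matches Tools
  - product 5 (Camera): category_id=NULL, no match -> dropped
  - product 6 (Stapler): category_id=3 -> matches Sports
  - product 7 (Cable): category_id=1 -> matches Supplies
  - product 8 (Router): category_id=2 -> matches Tools
  - product 9 (Speaker): category_id=3 -> matches Sports
So 2 of 9 rows are dropped.

SQL:
SELECT a.name, b.name AS category
FROM products a
INNER JOIN categories b ON a.category_id = b.id

Result:
name    | category
--------+---------
Pen     | Tools   
Webcam  | Supplies
Charger | Tools   
Stapler | Sports  
Cable   | Supplies
Router  | Tools   
Speaker | Sports  


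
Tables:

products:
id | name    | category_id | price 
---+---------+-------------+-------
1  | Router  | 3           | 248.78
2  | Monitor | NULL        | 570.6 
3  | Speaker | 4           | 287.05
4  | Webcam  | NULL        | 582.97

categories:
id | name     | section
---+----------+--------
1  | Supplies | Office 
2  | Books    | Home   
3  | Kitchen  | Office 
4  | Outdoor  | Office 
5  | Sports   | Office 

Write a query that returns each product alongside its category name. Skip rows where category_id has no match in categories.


INNER JOIN keeps only products rows whose category_id matches an id in categories. Walk through each product:
  - product 1 (Router): category_id=3 -> matches Kitchen
  - product 2 (Monitor): category_id=NULL, no match -> dropped
  - product 3 (Speaker): category_id=4 -> matches Outdoor
  - product 4 (Webcam): category_id=NULL, no match -> dropped
So 2 of 4 rows are dropped.

SQL:
SELECT a.name, b.name AS category
FROM products a
INNER JOIN categories b ON a.category_id = b.id

Result:
name    | category
--------+---------
Router  | Kitchen 
Speaker | Outdoor 


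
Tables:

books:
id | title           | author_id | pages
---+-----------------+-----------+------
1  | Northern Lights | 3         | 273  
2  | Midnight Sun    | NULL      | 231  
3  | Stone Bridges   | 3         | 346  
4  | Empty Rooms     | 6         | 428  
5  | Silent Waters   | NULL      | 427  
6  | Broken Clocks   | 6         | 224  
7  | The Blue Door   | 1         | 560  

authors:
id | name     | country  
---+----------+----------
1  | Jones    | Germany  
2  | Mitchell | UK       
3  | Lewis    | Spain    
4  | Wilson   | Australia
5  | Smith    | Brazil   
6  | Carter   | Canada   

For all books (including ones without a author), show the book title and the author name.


LEFT JOIN keeps every row from books (the left table); where author_id has no match in authors, the author columns become NULL. Walk through each book:
  - book 1 (Northern Lights): author_id=3 -> matches Lewis
  - book 2 (Midnight Sun): author_id=NULL, no match -> kept with NULL
  - book 3 (Stone Bridges): author_id=3 -> matches Lewis
  - book 4 (Empty Rooms): author_id=6 -> matches Carter
  - book 5 (Silent Waters): author_id=NULL, no match -> kept with NULL
  - book 6 (Broken Clocks): author_id=6 -> matches Carter
  - book 7 (The Blue Door): author_id=1 -> matches Jones
All 7 rows appear; 2 have NULL author.

SQL:
SELECT a.title, b.name AS author
FROM books a
LEFT JOIN authors b ON a.author_id = b.id

Result:
title           | author
----------------+-------
Northern Lights | Lewis 
Midnight Sun    | NULL  
Stone Bridges   | Lewis 
Empty Rooms     | Carter
Silent Waters   | NULL  
Broken Clocks   | Carter
The Blue Door   | Jones 


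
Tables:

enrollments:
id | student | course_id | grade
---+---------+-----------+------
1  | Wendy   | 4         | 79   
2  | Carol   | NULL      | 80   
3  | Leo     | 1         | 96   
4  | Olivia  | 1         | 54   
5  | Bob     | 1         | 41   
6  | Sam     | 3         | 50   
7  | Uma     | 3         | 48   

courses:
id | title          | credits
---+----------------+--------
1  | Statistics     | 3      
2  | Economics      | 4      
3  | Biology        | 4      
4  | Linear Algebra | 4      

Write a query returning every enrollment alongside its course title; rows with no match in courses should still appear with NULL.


LEFT JOIN keeps every row from enrollments (the left table); where course_id has no match in courses, the course columns become NULL. Walk through each enrollment:
  - enrollment 1 (Wendy): course_id=4 -> matches Linear Algebra
  - enrollment 2 (Carol): course_id=NULL, no match -> kept with NULL
  - enrollment 3 (Leo): course_id=1 -> matches Statistics
  - enrollment 4 (Olivia): course_id=1 -> matches Statistics
  - enrollment 5 (Bob): course_id=1 -> matches Statistics
  - enrollment 6 (Sam): course_id=3 -> matches Biology
  - enrollment 7 (Uma): course_id=3 -> matches Biology
All 7 rows appear; 1 has NULL course.

SQL:
SELECT a.student, b.title AS course
FROM enrollments a
LEFT JOIN courses b ON a.course_id = b.id

Result:
student | course        
--------+---------------
Wendy   | Linear Algebra
Carol   | NULL          
Leo     | Statistics    
Olivia  | Statistics    
Bob     | Statistics    
Sam     | Biology       
Uma     | Biology       


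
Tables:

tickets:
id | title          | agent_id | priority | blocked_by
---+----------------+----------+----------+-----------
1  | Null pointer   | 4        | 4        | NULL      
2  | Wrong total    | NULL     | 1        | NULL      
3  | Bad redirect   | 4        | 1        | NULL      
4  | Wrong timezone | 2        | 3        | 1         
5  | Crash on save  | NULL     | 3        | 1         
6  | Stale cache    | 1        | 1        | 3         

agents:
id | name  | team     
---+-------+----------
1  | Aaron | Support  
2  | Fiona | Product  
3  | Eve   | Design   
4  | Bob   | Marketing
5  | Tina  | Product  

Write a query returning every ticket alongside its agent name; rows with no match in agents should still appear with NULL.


LEFT JOIN keeps every row from tickets (the left table); where agent_id has no match in agents, the agent columns become NULL. Walk through each ticket:
  - ticket 1 (Null pointer): agent_id=4 -> matches Bob
  - ticket 2 (Wrong total): agent_id=NULL, no match -> kept with NULL
  - ticket 3 (Bad redirect): agent_id=4 -> matches Bob
  - ticket 4 (Wrong timezone): agent_id=2 -> matches Fiona
  - ticket 5 (Crash on save): agent_id=NULL, no match -> kept with NULL
  - ticket 6 (Stale cache): agent_id=1 -> matches Aaron
All 6 rows appear; 2 have NULL agent.

SQL:
SELECT a.title, b.name AS agent
FROM tickets a
LEFT JOIN agents b ON a.agent_id = b.id

Result:
title          | agent
---------------+------
Null pointer   | Bob  
Wrong total    | NULL 
Bad redirect   | Bob  
Wrong timezone | Fiona
Crash on save  | NULL 
Stale cache    | Aaron
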